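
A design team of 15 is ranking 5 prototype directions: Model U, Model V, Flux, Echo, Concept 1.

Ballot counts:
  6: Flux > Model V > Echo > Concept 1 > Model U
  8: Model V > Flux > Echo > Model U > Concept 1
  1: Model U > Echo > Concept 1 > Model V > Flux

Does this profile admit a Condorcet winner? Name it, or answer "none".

Check each pair by majority over 15 ballots:
Model U vs Model V: Model V, 14–1.
Model U–Flux: Flux 14–1.
Model U vs Echo: Echo, 14–1.
Model U–Concept 1: Model U 9–6.
Model V vs Flux: Model V, 9–6.
Model V vs Echo: Model V, 14–1.
Model V vs Concept 1: Model V, 14–1.
Flux vs Echo: Flux, 14–1.
Flux–Concept 1: Flux 14–1.
Echo vs Concept 1: Echo, 15–0.
Model V beats each of Model U, Flux, Echo, Concept 1 — Model V is the Condorcet winner.

Model V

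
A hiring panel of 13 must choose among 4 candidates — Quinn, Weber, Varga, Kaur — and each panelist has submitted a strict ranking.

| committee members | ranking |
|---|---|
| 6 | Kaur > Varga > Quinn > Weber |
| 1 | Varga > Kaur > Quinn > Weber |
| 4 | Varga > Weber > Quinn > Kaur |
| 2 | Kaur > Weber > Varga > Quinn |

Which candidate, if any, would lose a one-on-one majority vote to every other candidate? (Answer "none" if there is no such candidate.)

Head-to-head results (13 committee members):
Quinn vs Weber: Quinn is ranked higher on 6+1 = 7 ballots, Weber on 6. Quinn wins 7–6.
Quinn vs Varga: Quinn preferred on 0 ballots; Varga wins 13–0.
Quinn vs Kaur: Kaur, 9–4.
Weber–Varga: Varga 11–2.
Weber vs Kaur: Kaur wins 9–4.
Varga–Kaur: Kaur 8–5.
Weber loses to every other candidate — it is the Condorcet loser.

Weber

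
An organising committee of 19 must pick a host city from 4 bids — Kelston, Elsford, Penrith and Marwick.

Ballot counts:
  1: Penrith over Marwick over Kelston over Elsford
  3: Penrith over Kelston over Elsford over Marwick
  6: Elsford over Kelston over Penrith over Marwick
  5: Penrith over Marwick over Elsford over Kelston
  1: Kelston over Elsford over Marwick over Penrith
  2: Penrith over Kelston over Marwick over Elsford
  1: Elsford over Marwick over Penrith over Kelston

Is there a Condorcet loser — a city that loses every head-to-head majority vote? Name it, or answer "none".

Head-to-head results (19 organisers):
Kelston–Elsford: Elsford 12–7.
Kelston vs Penrith: Kelston preferred on 6+1 = 7 ballots; Penrith wins 12–7.
Kelston vs Marwick: 12 to 7, Kelston.
Elsford vs Penrith: Elsford is ranked higher on 6+1+1 = 8 ballots, Penrith on 11. Penrith wins 11–8.
Elsford vs Marwick: Elsford wins 11–8.
Penrith vs Marwick: Penrith, 17–2.
Marwick loses to every other city — it is the Condorcet loser.

Marwick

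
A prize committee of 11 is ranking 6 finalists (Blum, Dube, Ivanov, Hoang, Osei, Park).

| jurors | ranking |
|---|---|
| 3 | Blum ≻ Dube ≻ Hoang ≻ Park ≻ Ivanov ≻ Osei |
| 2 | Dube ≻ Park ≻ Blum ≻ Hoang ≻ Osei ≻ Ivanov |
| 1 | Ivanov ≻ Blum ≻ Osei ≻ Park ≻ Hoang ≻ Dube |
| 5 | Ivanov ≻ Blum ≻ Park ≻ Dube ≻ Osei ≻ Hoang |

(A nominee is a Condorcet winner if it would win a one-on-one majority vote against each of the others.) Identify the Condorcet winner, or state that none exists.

Check each pair by majority over 11 ballots:
Blum vs Dube: Blum wins 9–2.
Blum vs Ivanov: 3+2 = 5 for Blum, 6 for Ivanov — Ivanov by 6–5.
Blum vs Hoang: 11 to 0, Blum.
Blum–Osei: Blum 11–0.
Blum vs Park: Blum wins 9–2.
Dube vs Ivanov: Dube is ranked higher on 3+2 = 5 ballots, Ivanov on 6. Ivanov wins 6–5.
Dube vs Hoang: Dube wins 10–1.
Dube vs Osei: Dube preferred on 3+2+5 = 10 ballots; Dube wins 10–1.
Dube vs Park: Dube is ranked higher on 3+2 = 5 ballots, Park on 6. Park wins 6–5.
Ivanov vs Hoang: Ivanov wins 6–5.
Ivanov vs Osei: 3+1+5 = 9 for Ivanov, 2 for Osei — Ivanov by 9–2.
Ivanov vs Park: Ivanov preferred on 1+5 = 6 ballots; Ivanov wins 6–5.
Hoang–Osei: Osei 6–5.
Hoang–Park: Park 8–3.
Osei–Park: Park 10–1.
Ivanov defeats every rival head-to-head and is the Condorcet winner.

Ivanov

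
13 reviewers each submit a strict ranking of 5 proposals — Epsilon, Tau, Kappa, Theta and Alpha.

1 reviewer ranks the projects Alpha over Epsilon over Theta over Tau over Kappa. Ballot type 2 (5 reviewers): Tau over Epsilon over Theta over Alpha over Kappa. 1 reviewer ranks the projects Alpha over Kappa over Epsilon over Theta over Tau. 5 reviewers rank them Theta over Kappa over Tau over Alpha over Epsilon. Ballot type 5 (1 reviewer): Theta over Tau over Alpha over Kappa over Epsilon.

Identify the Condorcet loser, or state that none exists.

none

Pairwise majorities:
Epsilon vs Tau: Epsilon preferred on 1+1 = 2 ballots; Tau wins 11–2.
Epsilon vs Kappa: Epsilon preferred on 1+5 = 6 ballots; Kappa wins 7–6.
Epsilon vs Theta: 1+5+1 = 7 for Epsilon, 6 for Theta — Epsilon by 7–6.
Epsilon vs Alpha: Alpha wins 8–5.
Tau vs Kappa: Tau is ranked higher on 1+5+1 = 7 ballots, Kappa on 6. Tau wins 7–6.
Tau vs Theta: Tau preferred on 5 ballots; Theta wins 8–5.
Tau vs Alpha: Tau, 11–2.
Kappa vs Theta: Kappa preferred on 1 ballot; Theta wins 12–1.
Kappa–Alpha: Alpha 8–5.
Theta vs Alpha: Theta wins 11–2.
Every project wins at least one matchup (Epsilon beats Theta; Tau beats Epsilon; Kappa beats Epsilon; Theta beats Tau; Alpha beats Epsilon), so there is no Condorcet loser.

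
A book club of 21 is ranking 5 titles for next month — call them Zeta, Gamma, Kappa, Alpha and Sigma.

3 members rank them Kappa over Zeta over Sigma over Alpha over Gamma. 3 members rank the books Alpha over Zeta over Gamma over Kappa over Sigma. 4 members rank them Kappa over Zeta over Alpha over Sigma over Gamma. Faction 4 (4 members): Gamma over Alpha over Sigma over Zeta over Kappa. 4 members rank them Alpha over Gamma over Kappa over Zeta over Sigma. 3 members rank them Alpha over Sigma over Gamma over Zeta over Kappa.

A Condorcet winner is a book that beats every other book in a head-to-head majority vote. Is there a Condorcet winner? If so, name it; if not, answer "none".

Alpha

Check each pair by majority over 21 ballots:
Zeta vs Gamma: Zeta is ranked higher on 3+3+4 = 10 ballots, Gamma on 11. Gamma wins 11–10.
Zeta vs Kappa: 10 to 11, Kappa.
Zeta–Alpha: Alpha 14–7.
Zeta vs Sigma: Zeta wins 14–7.
Gamma vs Kappa: Gamma, 14–7.
Gamma–Alpha: Alpha 17–4.
Gamma–Sigma: Gamma 11–10.
Kappa vs Alpha: Kappa preferred on 3+4 = 7 ballots; Alpha wins 14–7.
Kappa vs Sigma: 3+3+4+4 = 14 for Kappa, 7 for Sigma — Kappa by 14–7.
Alpha vs Sigma: Alpha wins 18–3.
Alpha beats each of Zeta, Gamma, Kappa, Sigma — Alpha is the Condorcet winner.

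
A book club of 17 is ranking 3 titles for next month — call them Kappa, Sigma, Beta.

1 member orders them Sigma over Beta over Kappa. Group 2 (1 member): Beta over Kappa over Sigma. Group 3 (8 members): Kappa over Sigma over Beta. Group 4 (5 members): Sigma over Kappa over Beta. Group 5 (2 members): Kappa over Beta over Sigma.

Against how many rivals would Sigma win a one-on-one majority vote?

1

Sigma against each rival (17 members):
Sigma vs Kappa: 1+5 = 6 for Sigma, 11 for Kappa — Kappa by 11–6.
Sigma–Beta: Sigma 14–3.
Sigma beats Beta; loses to Kappa — 1 pairwise win.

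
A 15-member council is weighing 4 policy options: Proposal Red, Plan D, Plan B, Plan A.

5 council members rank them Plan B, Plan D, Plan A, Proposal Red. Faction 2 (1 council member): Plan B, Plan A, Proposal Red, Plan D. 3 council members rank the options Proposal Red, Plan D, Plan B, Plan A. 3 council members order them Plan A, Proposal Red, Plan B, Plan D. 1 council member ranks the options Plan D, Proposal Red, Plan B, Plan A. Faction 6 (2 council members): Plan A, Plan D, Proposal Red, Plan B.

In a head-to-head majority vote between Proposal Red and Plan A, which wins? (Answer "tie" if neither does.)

Ballots ranking Proposal Red above Plan A: 3 + 1 = 4.
Ballots ranking Plan A above Proposal Red: 15 − 4 = 11.
Plan A wins the head-to-head 11–4.

Plan A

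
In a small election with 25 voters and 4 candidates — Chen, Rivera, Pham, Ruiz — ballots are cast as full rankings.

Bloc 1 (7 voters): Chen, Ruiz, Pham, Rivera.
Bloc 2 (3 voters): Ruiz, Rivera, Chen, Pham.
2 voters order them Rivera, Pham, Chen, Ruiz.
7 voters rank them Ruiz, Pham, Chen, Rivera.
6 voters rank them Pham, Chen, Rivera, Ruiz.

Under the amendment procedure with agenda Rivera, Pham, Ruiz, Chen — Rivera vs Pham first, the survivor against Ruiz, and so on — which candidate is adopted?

Round 1: Rivera vs Pham — 5–20, Pham advances.
Round 2: Pham vs Ruiz — 8–17, Ruiz advances.
Round 3: Ruiz vs Chen — 10–15, Chen advances.
The agenda winner is Chen.

Chen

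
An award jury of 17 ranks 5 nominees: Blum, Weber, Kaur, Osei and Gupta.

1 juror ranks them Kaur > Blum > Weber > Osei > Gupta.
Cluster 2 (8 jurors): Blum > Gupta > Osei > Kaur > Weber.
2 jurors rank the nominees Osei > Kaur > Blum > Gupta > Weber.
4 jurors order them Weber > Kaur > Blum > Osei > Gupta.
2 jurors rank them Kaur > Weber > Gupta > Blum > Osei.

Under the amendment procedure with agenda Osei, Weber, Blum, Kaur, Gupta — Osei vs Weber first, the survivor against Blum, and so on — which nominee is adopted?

Round 1: Osei vs Weber — 10–7, Osei advances.
Round 2: Osei vs Blum — 2–15, Blum advances.
Round 3: Blum vs Kaur — 8–9, Kaur advances.
Round 4: Kaur vs Gupta — 9–8, Kaur advances.
The agenda winner is Kaur.

Kaur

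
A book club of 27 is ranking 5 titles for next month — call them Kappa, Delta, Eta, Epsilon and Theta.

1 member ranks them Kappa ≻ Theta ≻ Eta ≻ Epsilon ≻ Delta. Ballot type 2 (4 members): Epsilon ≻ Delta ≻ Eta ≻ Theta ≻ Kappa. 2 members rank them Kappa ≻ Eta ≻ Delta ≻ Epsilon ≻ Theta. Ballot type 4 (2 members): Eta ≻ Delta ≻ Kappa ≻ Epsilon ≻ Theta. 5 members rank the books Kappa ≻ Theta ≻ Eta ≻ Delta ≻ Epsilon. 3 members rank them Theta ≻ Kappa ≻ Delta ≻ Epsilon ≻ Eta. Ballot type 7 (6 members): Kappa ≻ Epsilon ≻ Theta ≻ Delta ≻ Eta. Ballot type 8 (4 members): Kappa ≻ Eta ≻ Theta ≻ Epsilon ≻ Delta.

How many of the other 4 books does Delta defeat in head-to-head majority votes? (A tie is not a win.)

Delta against each rival (27 members):
Delta–Kappa: Kappa 21–6.
Delta–Eta: Eta 14–13.
Delta–Epsilon: Epsilon 15–12.
Delta vs Theta: Delta is ranked higher on 4+2+2 = 8 ballots, Theta on 19. Theta wins 19–8.
Delta beats no one; loses to Kappa, Eta, Epsilon, Theta — 0 pairwise wins.

0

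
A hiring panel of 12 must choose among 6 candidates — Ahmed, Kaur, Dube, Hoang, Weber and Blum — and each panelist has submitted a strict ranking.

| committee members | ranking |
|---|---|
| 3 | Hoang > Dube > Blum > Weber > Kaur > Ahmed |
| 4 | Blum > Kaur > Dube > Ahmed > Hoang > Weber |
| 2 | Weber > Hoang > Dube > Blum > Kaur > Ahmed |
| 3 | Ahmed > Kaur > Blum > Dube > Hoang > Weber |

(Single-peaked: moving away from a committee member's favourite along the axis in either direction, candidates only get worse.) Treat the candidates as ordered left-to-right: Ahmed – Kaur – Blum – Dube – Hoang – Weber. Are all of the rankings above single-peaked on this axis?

Axis positions: Ahmed=1, Kaur=2, Blum=3, Dube=4, Hoang=5, Weber=6.
Ballot type 1 (peak Hoang at position 5): ranking walks positions 5-4-3-6-2-1, expanding outward from the peak — single-peaked.
Ballot type 2 (peak Blum at position 3): ranking walks positions 3-2-4-1-5-6, expanding outward from the peak — single-peaked.
Ballot type 3 (peak Weber at position 6): ranking walks positions 6-5-4-3-2-1, expanding outward from the peak — single-peaked.
Ballot type 4 (peak Ahmed at position 1): ranking walks positions 1-2-3-4-5-6, expanding outward from the peak — single-peaked.
Every ranking is single-peaked on this axis.

yes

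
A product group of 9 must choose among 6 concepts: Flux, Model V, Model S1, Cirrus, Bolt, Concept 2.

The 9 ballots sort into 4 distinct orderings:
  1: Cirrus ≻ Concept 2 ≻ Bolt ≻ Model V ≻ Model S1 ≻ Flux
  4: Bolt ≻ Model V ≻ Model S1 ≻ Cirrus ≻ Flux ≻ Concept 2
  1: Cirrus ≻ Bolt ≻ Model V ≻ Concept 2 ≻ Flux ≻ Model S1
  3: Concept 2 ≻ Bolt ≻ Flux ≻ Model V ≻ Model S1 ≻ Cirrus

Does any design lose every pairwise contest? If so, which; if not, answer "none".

Flux

Head-to-head results (9 engineers):
Flux–Model V: Model V 6–3.
Flux–Model S1: Model S1 5–4.
Flux–Cirrus: Cirrus 6–3.
Flux–Bolt: Bolt 9–0.
Flux–Concept 2: Concept 2 5–4.
Model V vs Model S1: Model V, 9–0.
Model V–Cirrus: Model V 7–2.
Model V vs Bolt: Model V is ranked higher on 0 ballots, Bolt on 9. Bolt wins 9–0.
Model V–Concept 2: Model V 5–4.
Model S1 vs Cirrus: Model S1 preferred on 4+3 = 7 ballots; Model S1 wins 7–2.
Model S1 vs Bolt: Bolt wins 9–0.
Model S1 vs Concept 2: Model S1 is ranked higher on 4 ballots, Concept 2 on 5. Concept 2 wins 5–4.
Cirrus vs Bolt: Cirrus preferred on 1+1 = 2 ballots; Bolt wins 7–2.
Cirrus vs Concept 2: Cirrus is ranked higher on 1+4+1 = 6 ballots, Concept 2 on 3. Cirrus wins 6–3.
Bolt vs Concept 2: Bolt wins 5–4.
Only Flux has no wins; Flux is the Condorcet loser.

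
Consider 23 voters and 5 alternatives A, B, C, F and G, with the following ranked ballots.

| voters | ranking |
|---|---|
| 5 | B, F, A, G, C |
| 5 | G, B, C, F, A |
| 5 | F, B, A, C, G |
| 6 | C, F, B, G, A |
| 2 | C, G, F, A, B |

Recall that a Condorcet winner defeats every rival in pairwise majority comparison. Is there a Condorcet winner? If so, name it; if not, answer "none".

none

Head-to-head results (23 voters):
A vs B: A preferred on 2 ballots; B wins 21–2.
A vs C: 5+5 = 10 for A, 13 for C — C by 13–10.
A vs F: F wins 23–0.
A vs G: 10 to 13, G.
B vs C: B, 15–8.
B–F: F 13–10.
B vs G: B, 16–7.
C vs F: 5+6+2 = 13 for C, 10 for F — C by 13–10.
C–G: C 13–10.
F vs G: F wins 16–7.
Each alternative drops at least one matchup (A loses to B; B loses to F; C loses to B; F loses to C; G loses to B); the cycle B beats C beats F beats B rules out a Condorcet winner.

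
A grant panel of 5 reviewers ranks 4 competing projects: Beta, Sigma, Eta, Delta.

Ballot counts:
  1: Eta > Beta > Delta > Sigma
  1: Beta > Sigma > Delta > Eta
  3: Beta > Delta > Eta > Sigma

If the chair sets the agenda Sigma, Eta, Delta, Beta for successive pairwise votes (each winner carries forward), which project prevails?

Round 1: Sigma vs Eta — 1–4, Eta advances.
Round 2: Eta vs Delta — 1–4, Delta advances.
Round 3: Delta vs Beta — 0–5, Beta advances.
The agenda winner is Beta.

Beta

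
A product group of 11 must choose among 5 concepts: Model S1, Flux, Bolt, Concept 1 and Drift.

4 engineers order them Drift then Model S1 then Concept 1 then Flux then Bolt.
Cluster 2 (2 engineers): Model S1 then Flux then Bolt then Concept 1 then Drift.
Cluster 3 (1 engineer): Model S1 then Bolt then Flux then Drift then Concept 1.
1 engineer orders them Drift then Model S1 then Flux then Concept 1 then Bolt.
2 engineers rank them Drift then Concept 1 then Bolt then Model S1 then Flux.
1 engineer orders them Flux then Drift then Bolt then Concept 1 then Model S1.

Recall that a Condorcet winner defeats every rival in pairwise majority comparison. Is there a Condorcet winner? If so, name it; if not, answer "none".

Pairwise majorities:
Model S1 vs Flux: Model S1, 10–1.
Model S1 vs Bolt: Model S1, 8–3.
Model S1 vs Concept 1: Model S1 wins 8–3.
Model S1 vs Drift: Drift wins 8–3.
Flux vs Bolt: Flux, 8–3.
Flux vs Concept 1: Concept 1, 6–5.
Flux–Drift: Drift 7–4.
Bolt vs Concept 1: Concept 1, 7–4.
Bolt vs Drift: Drift, 8–3.
Concept 1 vs Drift: Drift, 9–2.
Drift beats each of Model S1, Flux, Bolt, Concept 1 — Drift is the Condorcet winner.

Drift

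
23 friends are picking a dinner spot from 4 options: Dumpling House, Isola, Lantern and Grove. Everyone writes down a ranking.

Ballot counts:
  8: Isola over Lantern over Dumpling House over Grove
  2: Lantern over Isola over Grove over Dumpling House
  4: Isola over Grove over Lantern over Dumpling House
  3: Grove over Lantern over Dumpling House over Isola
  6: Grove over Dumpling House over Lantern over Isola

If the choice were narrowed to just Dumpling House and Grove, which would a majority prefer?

Grove

Ballots ranking Dumpling House above Grove: 8.
Ballots ranking Grove above Dumpling House: 23 − 8 = 15.
Grove wins the head-to-head 15–8.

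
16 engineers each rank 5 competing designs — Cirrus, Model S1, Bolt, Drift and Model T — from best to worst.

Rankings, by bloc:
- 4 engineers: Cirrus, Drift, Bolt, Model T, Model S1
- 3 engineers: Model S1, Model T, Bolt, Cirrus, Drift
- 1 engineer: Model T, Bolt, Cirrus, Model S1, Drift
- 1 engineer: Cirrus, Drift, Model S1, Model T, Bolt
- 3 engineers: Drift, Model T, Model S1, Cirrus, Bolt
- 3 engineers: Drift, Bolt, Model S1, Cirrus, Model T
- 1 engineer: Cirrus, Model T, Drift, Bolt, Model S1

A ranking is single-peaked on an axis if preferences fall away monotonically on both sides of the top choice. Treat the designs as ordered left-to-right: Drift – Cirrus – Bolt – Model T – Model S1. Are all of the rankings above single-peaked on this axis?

no

Axis positions: Drift=1, Cirrus=2, Bolt=3, Model T=4, Model S1=5.
Bloc 1 (peak Cirrus at position 2): ranking walks positions 2-1-3-4-5, expanding outward from the peak — single-peaked.
Bloc 2 (peak Model S1 at position 5): ranking walks positions 5-4-3-2-1, expanding outward from the peak — single-peaked.
Bloc 3 (peak Model T at position 4): ranking walks positions 4-3-2-5-1, expanding outward from the peak — single-peaked.
Bloc 4: ranking walks positions 2-1-5-4-3; Model S1 is ranked above Bolt even though Bolt lies between Model S1 and the peak Cirrus on the axis — preferences dip and rise again. Not single-peaked.
Bloc 5: ranking walks positions 1-4-5-2-3; Model T is ranked above Cirrus even though Cirrus lies between Model T and the peak Drift on the axis — preferences dip and rise again. Not single-peaked.
Bloc 6: ranking walks positions 1-3-5-2-4; Bolt is ranked above Cirrus even though Cirrus lies between Bolt and the peak Drift on the axis — preferences dip and rise again. Not single-peaked.
Bloc 7: ranking walks positions 2-4-1-3-5; Model T is ranked above Bolt even though Bolt lies between Model T and the peak Cirrus on the axis — preferences dip and rise again. Not single-peaked.
Bloc 4 violates single-peakedness, so the profile is not single-peaked on this axis.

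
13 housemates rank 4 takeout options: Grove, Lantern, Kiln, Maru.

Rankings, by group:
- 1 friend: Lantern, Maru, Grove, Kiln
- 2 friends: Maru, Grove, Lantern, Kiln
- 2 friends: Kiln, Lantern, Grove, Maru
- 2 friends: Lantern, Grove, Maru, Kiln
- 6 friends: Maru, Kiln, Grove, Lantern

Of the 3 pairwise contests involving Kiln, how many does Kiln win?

2

Kiln against each rival (13 friends):
Kiln vs Grove: Kiln wins 8–5.
Kiln vs Lantern: Kiln wins 8–5.
Kiln vs Maru: 2 to 11, Maru.
Kiln beats Grove, Lantern; loses to Maru — 2 pairwise wins.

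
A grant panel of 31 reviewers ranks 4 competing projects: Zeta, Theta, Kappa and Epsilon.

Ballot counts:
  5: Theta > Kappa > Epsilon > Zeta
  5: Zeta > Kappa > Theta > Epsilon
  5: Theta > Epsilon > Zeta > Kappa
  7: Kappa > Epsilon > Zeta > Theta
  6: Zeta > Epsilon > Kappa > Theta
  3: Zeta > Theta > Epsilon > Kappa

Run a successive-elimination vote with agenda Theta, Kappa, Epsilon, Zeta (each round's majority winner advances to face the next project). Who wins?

Round 1: Theta vs Kappa — 13–18, Kappa advances.
Round 2: Kappa vs Epsilon — 17–14, Kappa advances.
Round 3: Kappa vs Zeta — 12–19, Zeta advances.
Zeta survives the agenda.

Zeta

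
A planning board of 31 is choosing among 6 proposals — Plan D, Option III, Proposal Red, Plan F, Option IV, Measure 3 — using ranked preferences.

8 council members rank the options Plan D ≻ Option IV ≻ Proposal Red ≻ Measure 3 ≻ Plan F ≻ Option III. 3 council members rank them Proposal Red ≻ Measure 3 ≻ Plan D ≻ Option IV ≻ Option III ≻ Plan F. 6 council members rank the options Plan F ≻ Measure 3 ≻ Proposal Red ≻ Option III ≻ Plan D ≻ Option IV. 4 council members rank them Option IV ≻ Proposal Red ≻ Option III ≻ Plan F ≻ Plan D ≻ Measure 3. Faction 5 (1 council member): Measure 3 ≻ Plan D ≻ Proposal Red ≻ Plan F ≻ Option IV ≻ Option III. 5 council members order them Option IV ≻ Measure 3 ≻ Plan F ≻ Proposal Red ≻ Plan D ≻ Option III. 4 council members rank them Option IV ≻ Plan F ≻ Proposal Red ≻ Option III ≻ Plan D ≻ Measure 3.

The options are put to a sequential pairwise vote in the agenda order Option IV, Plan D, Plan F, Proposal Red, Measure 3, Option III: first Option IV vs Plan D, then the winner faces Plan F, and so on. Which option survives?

Proposal Red

Round 1: Option IV vs Plan D — 13–18, Plan D advances.
Round 2: Plan D vs Plan F — 12–19, Plan F advances.
Round 3: Plan F vs Proposal Red — 15–16, Proposal Red advances.
Round 4: Proposal Red vs Measure 3 — 19–12, Proposal Red advances.
Round 5: Proposal Red vs Option III — 31–0, Proposal Red advances.
The agenda winner is Proposal Red.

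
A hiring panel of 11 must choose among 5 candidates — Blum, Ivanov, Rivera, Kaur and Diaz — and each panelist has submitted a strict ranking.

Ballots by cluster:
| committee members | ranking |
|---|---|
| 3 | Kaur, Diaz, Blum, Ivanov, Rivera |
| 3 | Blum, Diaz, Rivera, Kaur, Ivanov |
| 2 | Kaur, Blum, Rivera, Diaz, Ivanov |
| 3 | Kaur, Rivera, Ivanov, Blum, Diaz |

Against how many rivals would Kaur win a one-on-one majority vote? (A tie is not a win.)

4

Kaur against each rival (11 committee members):
Kaur vs Blum: Kaur is ranked higher on 3+2+3 = 8 ballots, Blum on 3. Kaur wins 8–3.
Kaur vs Ivanov: Kaur, 11–0.
Kaur vs Rivera: Kaur, 8–3.
Kaur vs Diaz: 8 to 3, Kaur.
Kaur beats Blum, Ivanov, Rivera, Diaz — 4 pairwise wins.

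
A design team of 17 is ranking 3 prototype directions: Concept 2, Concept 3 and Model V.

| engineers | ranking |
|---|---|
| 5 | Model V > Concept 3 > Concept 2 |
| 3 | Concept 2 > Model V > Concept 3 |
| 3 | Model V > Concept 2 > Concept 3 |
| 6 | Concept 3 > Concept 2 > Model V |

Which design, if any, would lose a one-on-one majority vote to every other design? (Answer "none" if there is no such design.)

none

Pairwise majorities:
Concept 2 vs Concept 3: Concept 2 preferred on 3+3 = 6 ballots; Concept 3 wins 11–6.
Concept 2 vs Model V: Concept 2 preferred on 3+6 = 9 ballots; Concept 2 wins 9–8.
Concept 3 vs Model V: 6 for Concept 3, 11 for Model V — Model V by 11–6.
No design is winless: Concept 2 beats Model V; Concept 3 beats Concept 2; Model V beats Concept 3. There is no Condorcet loser.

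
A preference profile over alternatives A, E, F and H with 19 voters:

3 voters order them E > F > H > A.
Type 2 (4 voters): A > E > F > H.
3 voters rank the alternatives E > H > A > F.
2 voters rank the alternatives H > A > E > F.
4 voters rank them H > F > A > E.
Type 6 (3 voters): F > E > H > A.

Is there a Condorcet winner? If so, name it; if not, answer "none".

none

Check each pair by majority over 19 ballots:
A vs E: 4+2+4 = 10 for A, 9 for E — A by 10–9.
A–F: F 10–9.
A vs H: H, 15–4.
E vs F: 12 to 7, E.
E vs H: E preferred on 3+4+3+3 = 13 ballots; E wins 13–6.
F vs H: F is ranked higher on 3+4+3 = 10 ballots, H on 9. F wins 10–9.
Every alternative loses at least once (A loses to F; E loses to A; F loses to E; H loses to E). The majority relation contains the cycle A > E > F > A, so there is no Condorcet winner.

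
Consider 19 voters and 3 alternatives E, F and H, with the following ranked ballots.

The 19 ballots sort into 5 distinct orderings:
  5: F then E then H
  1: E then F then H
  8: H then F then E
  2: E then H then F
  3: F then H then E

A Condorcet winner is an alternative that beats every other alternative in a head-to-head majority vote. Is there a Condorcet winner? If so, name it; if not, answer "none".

Pairwise majorities:
E vs F: 3 to 16, F.
E vs H: 5+1+2 = 8 for E, 11 for H — H by 11–8.
F vs H: F is ranked higher on 5+1+3 = 9 ballots, H on 10. H wins 10–9.
H defeats every rival head-to-head and is the Condorcet winner.

H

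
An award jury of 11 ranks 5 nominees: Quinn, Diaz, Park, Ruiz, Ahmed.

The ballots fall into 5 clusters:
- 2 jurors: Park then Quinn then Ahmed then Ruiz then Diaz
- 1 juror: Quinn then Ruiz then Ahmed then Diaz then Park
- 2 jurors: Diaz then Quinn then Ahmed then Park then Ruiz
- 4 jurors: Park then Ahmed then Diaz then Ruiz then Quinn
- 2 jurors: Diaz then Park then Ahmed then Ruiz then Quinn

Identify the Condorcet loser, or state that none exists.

Quinn

Head-to-head results (11 jurors):
Quinn vs Diaz: Diaz wins 8–3.
Quinn vs Park: Quinn preferred on 1+2 = 3 ballots; Park wins 8–3.
Quinn vs Ruiz: 5 to 6, Ruiz.
Quinn vs Ahmed: Quinn preferred on 2+1+2 = 5 ballots; Ahmed wins 6–5.
Diaz vs Park: Park, 6–5.
Diaz–Ruiz: Diaz 8–3.
Diaz–Ahmed: Ahmed 7–4.
Park–Ruiz: Park 10–1.
Park vs Ahmed: 2+4+2 = 8 for Park, 3 for Ahmed — Park by 8–3.
Ruiz–Ahmed: Ahmed 10–1.
Only Quinn has no wins; Quinn is the Condorcet loser.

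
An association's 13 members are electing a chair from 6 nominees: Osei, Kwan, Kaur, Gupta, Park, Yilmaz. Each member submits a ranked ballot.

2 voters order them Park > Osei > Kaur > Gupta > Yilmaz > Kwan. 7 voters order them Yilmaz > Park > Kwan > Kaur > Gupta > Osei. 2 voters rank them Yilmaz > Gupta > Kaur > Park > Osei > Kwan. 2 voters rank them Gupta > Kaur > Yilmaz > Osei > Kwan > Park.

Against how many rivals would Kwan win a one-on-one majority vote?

Kwan against each rival (13 voters):
Kwan vs Osei: Kwan wins 7–6.
Kwan vs Kaur: Kwan wins 7–6.
Kwan–Gupta: Kwan 7–6.
Kwan vs Park: Park wins 11–2.
Kwan–Yilmaz: Yilmaz 13–0.
Kwan beats Osei, Kaur, Gupta; loses to Park, Yilmaz — 3 pairwise wins.

3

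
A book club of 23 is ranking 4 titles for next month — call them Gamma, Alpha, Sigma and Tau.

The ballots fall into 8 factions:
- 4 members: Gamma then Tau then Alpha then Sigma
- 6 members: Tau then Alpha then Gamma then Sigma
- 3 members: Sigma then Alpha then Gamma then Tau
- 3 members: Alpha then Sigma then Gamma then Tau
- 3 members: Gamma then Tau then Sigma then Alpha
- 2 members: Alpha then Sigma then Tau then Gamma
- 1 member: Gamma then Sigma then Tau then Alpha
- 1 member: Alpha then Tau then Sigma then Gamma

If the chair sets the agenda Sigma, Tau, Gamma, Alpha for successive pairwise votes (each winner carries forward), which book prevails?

Round 1: Sigma vs Tau — 9–14, Tau advances.
Round 2: Tau vs Gamma — 9–14, Gamma advances.
Round 3: Gamma vs Alpha — 8–15, Alpha advances.
Alpha survives the agenda.

Alpha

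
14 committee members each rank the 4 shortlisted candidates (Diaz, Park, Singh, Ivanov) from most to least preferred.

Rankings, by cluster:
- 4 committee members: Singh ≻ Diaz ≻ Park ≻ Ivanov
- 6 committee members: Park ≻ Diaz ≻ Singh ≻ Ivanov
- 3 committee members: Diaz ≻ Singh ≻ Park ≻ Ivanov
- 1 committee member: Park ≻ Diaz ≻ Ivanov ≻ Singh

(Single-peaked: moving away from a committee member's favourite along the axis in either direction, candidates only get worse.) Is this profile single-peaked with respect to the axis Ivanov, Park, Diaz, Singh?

yes

Axis positions: Ivanov=1, Park=2, Diaz=3, Singh=4.
Cluster 1 (peak Singh at position 4): ranking walks positions 4-3-2-1, expanding outward from the peak — single-peaked.
Cluster 2 (peak Park at position 2): ranking walks positions 2-3-4-1, expanding outward from the peak — single-peaked.
Cluster 3 (peak Diaz at position 3): ranking walks positions 3-4-2-1, expanding outward from the peak — single-peaked.
Cluster 4 (peak Park at position 2): ranking walks positions 2-3-1-4, expanding outward from the peak — single-peaked.
Every ranking is single-peaked on this axis.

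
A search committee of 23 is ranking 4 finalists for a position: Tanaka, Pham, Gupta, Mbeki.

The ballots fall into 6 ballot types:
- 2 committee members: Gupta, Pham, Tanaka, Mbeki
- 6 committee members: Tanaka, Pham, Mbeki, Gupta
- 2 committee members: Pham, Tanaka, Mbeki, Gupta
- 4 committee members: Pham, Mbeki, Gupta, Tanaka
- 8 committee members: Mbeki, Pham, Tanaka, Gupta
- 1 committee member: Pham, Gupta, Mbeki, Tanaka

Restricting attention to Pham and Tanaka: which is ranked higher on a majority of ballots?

Pham

Ballots ranking Pham above Tanaka: 2 + 2 + 4 + 8 + 1 = 17.
Ballots ranking Tanaka above Pham: 23 − 17 = 6.
Pham wins the head-to-head 17–6.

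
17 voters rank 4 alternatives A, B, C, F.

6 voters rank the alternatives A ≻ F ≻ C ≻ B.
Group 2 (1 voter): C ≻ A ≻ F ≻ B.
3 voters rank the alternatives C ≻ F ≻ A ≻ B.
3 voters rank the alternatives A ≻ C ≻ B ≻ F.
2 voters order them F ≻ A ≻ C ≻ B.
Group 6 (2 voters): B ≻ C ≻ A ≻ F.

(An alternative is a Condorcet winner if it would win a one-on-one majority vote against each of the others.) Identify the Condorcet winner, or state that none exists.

A

Check each pair by majority over 17 ballots:
A vs B: A preferred on 6+1+3+3+2 = 15 ballots; A wins 15–2.
A vs C: A is ranked higher on 6+3+2 = 11 ballots, C on 6. A wins 11–6.
A vs F: A preferred on 6+1+3+2 = 12 ballots; A wins 12–5.
B vs C: 2 for B, 15 for C — C by 15–2.
B vs F: 3+2 = 5 for B, 12 for F — F by 12–5.
C vs F: 1+3+3+2 = 9 for C, 8 for F — C by 9–8.
A wins every pairwise contest, so A is the Condorcet winner.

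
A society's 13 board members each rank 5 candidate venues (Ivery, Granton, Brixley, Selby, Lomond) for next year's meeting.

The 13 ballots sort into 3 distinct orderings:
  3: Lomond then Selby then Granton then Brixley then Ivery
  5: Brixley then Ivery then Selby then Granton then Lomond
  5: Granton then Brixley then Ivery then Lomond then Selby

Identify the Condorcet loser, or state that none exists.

none

Pairwise majorities:
Ivery vs Granton: Granton, 8–5.
Ivery vs Brixley: Brixley wins 13–0.
Ivery vs Selby: 5+5 = 10 for Ivery, 3 for Selby — Ivery by 10–3.
Ivery vs Lomond: Ivery wins 10–3.
Granton–Brixley: Granton 8–5.
Granton vs Selby: Selby wins 8–5.
Granton–Lomond: Granton 10–3.
Brixley vs Selby: Brixley is ranked higher on 5+5 = 10 ballots, Selby on 3. Brixley wins 10–3.
Brixley vs Lomond: Brixley wins 10–3.
Selby–Lomond: Lomond 8–5.
Each city has at least one pairwise win (Ivery beats Selby; Granton beats Ivery; Brixley beats Ivery; Selby beats Granton; Lomond beats Selby) — no Condorcet loser.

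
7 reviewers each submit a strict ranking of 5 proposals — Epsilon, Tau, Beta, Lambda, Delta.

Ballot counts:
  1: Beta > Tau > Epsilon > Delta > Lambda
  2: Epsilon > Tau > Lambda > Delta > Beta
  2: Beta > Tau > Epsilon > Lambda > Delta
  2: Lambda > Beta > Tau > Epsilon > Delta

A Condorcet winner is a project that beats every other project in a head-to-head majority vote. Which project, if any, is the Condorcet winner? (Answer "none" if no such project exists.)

none

Check each pair by majority over 7 ballots:
Epsilon vs Tau: Tau, 5–2.
Epsilon vs Beta: Beta, 5–2.
Epsilon vs Lambda: Epsilon, 5–2.
Epsilon–Delta: Epsilon 7–0.
Tau–Beta: Beta 5–2.
Tau–Lambda: Tau 5–2.
Tau–Delta: Tau 7–0.
Beta vs Lambda: Lambda, 4–3.
Beta vs Delta: Beta, 5–2.
Lambda vs Delta: Lambda, 6–1.
Every project loses at least once (Epsilon loses to Tau; Tau loses to Beta; Beta loses to Lambda; Lambda loses to Epsilon; Delta loses to Epsilon). The majority relation contains the cycle Epsilon beats Lambda beats Beta beats Epsilon, so there is no Condorcet winner.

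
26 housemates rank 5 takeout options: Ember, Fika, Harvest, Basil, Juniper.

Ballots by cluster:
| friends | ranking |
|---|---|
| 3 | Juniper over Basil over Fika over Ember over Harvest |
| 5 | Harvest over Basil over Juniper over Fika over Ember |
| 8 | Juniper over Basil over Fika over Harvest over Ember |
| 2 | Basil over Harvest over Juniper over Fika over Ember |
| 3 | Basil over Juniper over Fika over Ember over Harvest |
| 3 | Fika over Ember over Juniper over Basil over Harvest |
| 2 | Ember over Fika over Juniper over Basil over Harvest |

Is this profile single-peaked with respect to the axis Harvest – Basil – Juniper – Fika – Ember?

Axis positions: Harvest=1, Basil=2, Juniper=3, Fika=4, Ember=5.
Cluster 1 (peak Juniper at position 3): ranking walks positions 3-2-4-5-1, expanding outward from the peak — single-peaked.
Cluster 2 (peak Harvest at position 1): ranking walks positions 1-2-3-4-5, expanding outward from the peak — single-peaked.
Cluster 3 (peak Juniper at position 3): ranking walks positions 3-2-4-1-5, expanding outward from the peak — single-peaked.
Cluster 4 (peak Basil at position 2): ranking walks positions 2-1-3-4-5, expanding outward from the peak — single-peaked.
Cluster 5 (peak Basil at position 2): ranking walks positions 2-3-4-5-1, expanding outward from the peak — single-peaked.
Cluster 6 (peak Fika at position 4): ranking walks positions 4-5-3-2-1, expanding outward from the peak — single-peaked.
Cluster 7 (peak Ember at position 5): ranking walks positions 5-4-3-2-1, expanding outward from the peak — single-peaked.
Every ranking is single-peaked on this axis.

yes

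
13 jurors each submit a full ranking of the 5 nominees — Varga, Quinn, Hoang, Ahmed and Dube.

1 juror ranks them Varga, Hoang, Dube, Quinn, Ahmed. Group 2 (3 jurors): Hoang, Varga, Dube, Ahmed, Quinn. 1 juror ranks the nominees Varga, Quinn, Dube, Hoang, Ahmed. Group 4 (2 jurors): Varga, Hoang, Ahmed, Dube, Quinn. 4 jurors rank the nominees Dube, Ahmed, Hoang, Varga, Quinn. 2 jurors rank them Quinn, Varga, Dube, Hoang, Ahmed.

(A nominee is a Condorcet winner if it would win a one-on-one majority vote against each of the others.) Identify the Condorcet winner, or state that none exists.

none

Pairwise majorities:
Varga vs Quinn: Varga, 11–2.
Varga vs Hoang: Hoang, 7–6.
Varga vs Ahmed: Varga wins 9–4.
Varga–Dube: Varga 9–4.
Quinn vs Hoang: Hoang, 10–3.
Quinn–Ahmed: Ahmed 9–4.
Quinn–Dube: Dube 10–3.
Hoang vs Ahmed: Hoang, 9–4.
Hoang vs Dube: Dube wins 7–6.
Ahmed vs Dube: Dube, 11–2.
Each nominee drops at least one matchup (Varga loses to Hoang; Quinn loses to Varga; Hoang loses to Dube; Ahmed loses to Varga; Dube loses to Varga); the cycle Varga → Dube → Hoang → Varga rules out a Condorcet winner.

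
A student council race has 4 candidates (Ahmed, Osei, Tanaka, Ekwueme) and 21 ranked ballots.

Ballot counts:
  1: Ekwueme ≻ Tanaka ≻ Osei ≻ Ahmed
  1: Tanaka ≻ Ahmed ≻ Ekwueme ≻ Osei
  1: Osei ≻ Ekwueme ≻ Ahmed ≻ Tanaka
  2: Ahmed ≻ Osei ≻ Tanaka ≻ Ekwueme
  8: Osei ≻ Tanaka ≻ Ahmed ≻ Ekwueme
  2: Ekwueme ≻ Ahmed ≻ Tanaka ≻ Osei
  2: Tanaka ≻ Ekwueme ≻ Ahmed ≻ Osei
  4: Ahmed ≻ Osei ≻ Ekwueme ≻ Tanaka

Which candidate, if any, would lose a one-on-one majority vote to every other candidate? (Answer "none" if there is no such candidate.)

Ekwueme

Head-to-head results (21 voters):
Ahmed vs Osei: Ahmed, 11–10.
Ahmed vs Tanaka: Ahmed is ranked higher on 1+2+2+4 = 9 ballots, Tanaka on 12. Tanaka wins 12–9.
Ahmed vs Ekwueme: Ahmed preferred on 1+2+8+4 = 15 ballots; Ahmed wins 15–6.
Osei vs Tanaka: 1+2+8+4 = 15 for Osei, 6 for Tanaka — Osei by 15–6.
Osei vs Ekwueme: 15 to 6, Osei.
Tanaka vs Ekwueme: Tanaka wins 13–8.
Ekwueme loses to every other candidate — it is the Condorcet loser.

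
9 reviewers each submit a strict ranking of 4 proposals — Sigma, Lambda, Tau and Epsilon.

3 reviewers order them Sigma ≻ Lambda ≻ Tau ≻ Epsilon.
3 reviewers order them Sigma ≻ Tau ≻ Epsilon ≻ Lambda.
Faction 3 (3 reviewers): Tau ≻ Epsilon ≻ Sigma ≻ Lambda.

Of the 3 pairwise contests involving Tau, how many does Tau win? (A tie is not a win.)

2

Tau against each rival (9 reviewers):
Tau vs Sigma: Tau preferred on 3 ballots; Sigma wins 6–3.
Tau vs Lambda: 3+3 = 6 for Tau, 3 for Lambda — Tau by 6–3.
Tau vs Epsilon: Tau wins 9–0.
Tau beats Lambda, Epsilon; loses to Sigma — 2 pairwise wins.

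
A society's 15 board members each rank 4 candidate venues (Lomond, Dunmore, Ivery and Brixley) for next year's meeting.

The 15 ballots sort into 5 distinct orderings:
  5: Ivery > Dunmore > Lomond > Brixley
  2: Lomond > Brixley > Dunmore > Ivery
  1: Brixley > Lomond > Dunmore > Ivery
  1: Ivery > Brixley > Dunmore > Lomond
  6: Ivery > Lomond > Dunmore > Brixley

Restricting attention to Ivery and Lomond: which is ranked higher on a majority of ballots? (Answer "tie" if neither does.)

Ivery

Ballots ranking Ivery above Lomond: 5 + 1 + 6 = 12.
Ballots ranking Lomond above Ivery: 15 − 12 = 3.
Ivery wins the head-to-head 12–3.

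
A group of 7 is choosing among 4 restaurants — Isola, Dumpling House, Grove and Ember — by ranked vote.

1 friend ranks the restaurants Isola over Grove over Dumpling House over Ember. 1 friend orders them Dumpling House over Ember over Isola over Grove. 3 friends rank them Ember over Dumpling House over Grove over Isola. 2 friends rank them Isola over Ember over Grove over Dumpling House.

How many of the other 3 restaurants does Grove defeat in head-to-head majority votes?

0

Grove against each rival (7 friends):
Grove vs Isola: Grove is ranked higher on 3 ballots, Isola on 4. Isola wins 4–3.
Grove vs Dumpling House: Grove preferred on 1+2 = 3 ballots; Dumpling House wins 4–3.
Grove vs Ember: Ember wins 6–1.
Grove beats no one; loses to Isola, Dumpling House, Ember — 0 pairwise wins.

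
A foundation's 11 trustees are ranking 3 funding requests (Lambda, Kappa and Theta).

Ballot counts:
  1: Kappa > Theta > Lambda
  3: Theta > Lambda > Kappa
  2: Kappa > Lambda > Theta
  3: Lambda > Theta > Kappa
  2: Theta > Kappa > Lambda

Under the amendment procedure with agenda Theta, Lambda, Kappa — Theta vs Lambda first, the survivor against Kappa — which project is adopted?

Round 1: Theta vs Lambda — 6–5, Theta advances.
Round 2: Theta vs Kappa — 8–3, Theta advances.
Theta survives the agenda.

Theta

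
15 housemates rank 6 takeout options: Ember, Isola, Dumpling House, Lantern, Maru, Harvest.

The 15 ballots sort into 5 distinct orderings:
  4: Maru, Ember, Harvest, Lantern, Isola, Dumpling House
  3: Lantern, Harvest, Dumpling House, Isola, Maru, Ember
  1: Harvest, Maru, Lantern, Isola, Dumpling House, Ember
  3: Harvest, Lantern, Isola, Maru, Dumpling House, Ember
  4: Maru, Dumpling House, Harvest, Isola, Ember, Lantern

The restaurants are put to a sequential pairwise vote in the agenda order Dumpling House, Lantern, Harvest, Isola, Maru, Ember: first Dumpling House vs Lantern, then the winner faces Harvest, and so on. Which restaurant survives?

Maru

Round 1: Dumpling House vs Lantern — 4–11, Lantern advances.
Round 2: Lantern vs Harvest — 3–12, Harvest advances.
Round 3: Harvest vs Isola — 15–0, Harvest advances.
Round 4: Harvest vs Maru — 7–8, Maru advances.
Round 5: Maru vs Ember — 15–0, Maru advances.
The agenda winner is Maru.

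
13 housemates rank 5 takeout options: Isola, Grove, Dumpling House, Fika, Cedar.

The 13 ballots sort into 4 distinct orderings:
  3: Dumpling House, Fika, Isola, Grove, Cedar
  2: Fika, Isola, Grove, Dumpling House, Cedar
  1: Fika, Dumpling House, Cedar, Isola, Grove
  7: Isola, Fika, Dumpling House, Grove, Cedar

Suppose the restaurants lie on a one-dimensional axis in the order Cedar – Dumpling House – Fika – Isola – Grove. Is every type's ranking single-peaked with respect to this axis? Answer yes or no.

yes

Axis positions: Cedar=1, Dumpling House=2, Fika=3, Isola=4, Grove=5.
Type 1 (peak Dumpling House at position 2): ranking walks positions 2-3-4-5-1, expanding outward from the peak — single-peaked.
Type 2 (peak Fika at position 3): ranking walks positions 3-4-5-2-1, expanding outward from the peak — single-peaked.
Type 3 (peak Fika at position 3): ranking walks positions 3-2-1-4-5, expanding outward from the peak — single-peaked.
Type 4 (peak Isola at position 4): ranking walks positions 4-3-2-5-1, expanding outward from the peak — single-peaked.
Every ranking is single-peaked on this axis.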